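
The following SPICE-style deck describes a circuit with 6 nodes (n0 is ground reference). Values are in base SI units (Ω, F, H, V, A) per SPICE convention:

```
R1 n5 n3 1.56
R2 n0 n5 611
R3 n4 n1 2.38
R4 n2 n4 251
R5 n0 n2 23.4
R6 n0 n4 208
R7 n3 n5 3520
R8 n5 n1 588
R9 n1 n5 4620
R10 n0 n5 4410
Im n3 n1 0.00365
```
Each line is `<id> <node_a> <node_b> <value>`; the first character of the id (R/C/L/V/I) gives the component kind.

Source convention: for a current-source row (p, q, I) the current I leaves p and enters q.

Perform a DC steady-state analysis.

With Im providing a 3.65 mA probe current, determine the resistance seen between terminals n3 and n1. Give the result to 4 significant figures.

Apply KCL at each of the 5 non-ground nodes and solve the resulting linear system.
Node n1: branches {R3, R8, R9, Im} → V_1 = 0.1949
Node n2: branches {R4, R5} → V_2 = 0.01629
Node n3: branches {R1, R7, Im} → V_3 = -0.8723
Node n4: branches {R3, R4, R6} → V_4 = 0.1911
Node n5: branches {R1, R2, R7, R8, R9, R10} → V_5 = -0.8666

R_eq = 292.4 Ω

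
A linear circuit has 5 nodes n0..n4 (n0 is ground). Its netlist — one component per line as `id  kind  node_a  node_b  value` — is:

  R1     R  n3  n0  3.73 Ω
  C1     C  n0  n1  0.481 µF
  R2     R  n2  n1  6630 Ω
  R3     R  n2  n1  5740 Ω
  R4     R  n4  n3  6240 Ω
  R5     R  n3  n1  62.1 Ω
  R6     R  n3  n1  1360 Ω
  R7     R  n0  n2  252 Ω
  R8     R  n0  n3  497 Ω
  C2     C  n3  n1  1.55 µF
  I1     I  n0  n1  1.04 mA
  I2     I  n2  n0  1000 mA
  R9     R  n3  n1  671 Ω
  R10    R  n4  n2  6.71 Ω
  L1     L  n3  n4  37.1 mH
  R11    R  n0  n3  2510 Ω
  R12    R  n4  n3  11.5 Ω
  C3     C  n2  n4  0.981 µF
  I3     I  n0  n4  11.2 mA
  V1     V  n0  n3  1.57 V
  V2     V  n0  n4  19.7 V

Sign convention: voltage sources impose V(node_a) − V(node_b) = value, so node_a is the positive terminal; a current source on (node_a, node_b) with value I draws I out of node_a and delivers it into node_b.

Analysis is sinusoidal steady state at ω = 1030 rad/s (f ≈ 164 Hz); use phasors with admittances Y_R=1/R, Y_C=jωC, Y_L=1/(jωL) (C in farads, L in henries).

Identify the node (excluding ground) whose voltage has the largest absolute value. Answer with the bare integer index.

Apply KCL at each of the 4 non-ground nodes and solve the resulting linear system.
Node n1: branches {C1, R2, R3, R5, R6, C2, I1, R9} → V_1 = -1.925+0.08220j
Node n2: branches {R2, R3, R7, I2, R10, C3} → V_2 = -25.67+0.03955j
Node n3: branches {R1, R4, R5, R6, R8, C2, R9, L1, R11, R12, V1} → V_3 = -1.570+0.000j
Node n4: branches {R4, R10, L1, R12, C3, I3, V2} → V_4 = -19.70+0.000j
Source currents: i(V1)=1.161-0.4754j, i(V2)=-0.7002+0.4746j

2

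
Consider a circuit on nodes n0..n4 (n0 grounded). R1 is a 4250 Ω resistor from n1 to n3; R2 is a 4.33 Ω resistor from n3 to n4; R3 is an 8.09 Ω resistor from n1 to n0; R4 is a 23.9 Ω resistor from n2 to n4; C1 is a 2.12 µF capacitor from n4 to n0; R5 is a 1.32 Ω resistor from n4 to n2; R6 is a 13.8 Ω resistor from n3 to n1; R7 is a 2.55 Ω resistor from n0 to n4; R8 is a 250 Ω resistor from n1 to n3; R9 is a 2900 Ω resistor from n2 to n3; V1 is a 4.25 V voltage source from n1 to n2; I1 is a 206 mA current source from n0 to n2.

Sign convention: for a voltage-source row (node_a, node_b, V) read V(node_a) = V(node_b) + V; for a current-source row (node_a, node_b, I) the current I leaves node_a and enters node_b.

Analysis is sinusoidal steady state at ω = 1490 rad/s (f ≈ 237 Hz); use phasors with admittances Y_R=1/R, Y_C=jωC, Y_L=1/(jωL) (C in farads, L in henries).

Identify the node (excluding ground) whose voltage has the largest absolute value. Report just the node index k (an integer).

Apply KCL at each of the 4 non-ground nodes and solve the resulting linear system.
Node n1: branches {R1, R3, R6, R8, V1} → V_1 = 3.241+0.002740j
Node n2: branches {R4, R5, R9, V1, I1} → V_2 = -1.009+0.002740j
Node n3: branches {R1, R2, R6, R8, R9} → V_3 = 0.4339+0.003036j
Node n4: branches {R2, R4, C1, R5, R7} → V_4 = -0.4964+0.003135j
Source currents: i(V1)=-0.6160-0.0003159j

1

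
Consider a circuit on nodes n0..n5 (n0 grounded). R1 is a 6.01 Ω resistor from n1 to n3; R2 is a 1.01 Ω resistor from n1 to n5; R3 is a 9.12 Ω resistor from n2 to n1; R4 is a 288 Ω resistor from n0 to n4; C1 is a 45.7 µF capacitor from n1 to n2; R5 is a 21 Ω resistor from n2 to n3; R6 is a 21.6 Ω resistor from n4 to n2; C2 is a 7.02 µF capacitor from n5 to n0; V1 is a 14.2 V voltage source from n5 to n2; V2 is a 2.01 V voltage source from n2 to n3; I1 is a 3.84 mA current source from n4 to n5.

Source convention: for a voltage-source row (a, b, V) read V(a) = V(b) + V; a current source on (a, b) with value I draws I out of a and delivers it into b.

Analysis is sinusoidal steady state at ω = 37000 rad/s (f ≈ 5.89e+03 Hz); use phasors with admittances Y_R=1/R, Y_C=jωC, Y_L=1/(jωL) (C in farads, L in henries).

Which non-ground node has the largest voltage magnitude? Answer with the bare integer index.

MNA unknowns: 5 node voltages V₁..V_5 plus 2 source currents (V1, V2)
R1: Y=0.1664+0.000j on G[1,3]
R2: Y=0.9901+0.000j on G[1,5]
R3: Y=0.1096+0.000j on G[2,1]
R4: Y=0.003472+0.000j on G[0,4]
C1: Y=0.000+1.691j on G[1,2]
R5: Y=0.04762+0.000j on G[2,3]
R6: Y=0.04630+0.000j on G[4,2]
C2: Y=0.000+0.2597j on G[5,0]
V1: row V5−V2=14.2, i_V1 at 5,2
V2: row V2−V3=2.01, i_V2 at 2,3
I1: z[4]−=0.00384, z[5]+=0.00384
solve → V1=-10.30-5.378j, V2=-14.20-0.1776j, V3=-16.21-0.1776j, V4=-13.28-0.1652j, V5=0.002208-0.1776j
aux → i_V1=-10.25-5.150j, i_V2=-1.078+0.8654j

3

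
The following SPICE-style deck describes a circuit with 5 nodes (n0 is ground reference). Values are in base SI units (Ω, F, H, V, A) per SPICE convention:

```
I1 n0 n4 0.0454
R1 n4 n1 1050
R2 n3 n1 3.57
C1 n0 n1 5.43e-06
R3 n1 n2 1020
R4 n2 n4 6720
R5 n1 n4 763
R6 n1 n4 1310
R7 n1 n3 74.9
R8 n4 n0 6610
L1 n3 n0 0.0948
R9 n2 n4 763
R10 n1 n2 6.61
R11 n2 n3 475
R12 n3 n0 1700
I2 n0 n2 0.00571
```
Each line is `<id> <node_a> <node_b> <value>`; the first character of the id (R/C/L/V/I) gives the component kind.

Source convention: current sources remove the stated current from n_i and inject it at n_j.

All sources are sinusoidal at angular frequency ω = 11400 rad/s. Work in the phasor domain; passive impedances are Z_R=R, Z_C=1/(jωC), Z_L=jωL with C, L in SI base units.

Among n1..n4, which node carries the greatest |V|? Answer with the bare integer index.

4

Apply KCL at each of the 4 non-ground nodes and solve the resulting linear system.
Node n1: branches {R1, R2, C1, R3, R5, R6, R7, R10} → V_1 = 0.009838-0.8136j
Node n2: branches {R3, R4, R9, R10, R11, I2} → V_2 = 0.1386-0.8133j
Node n3: branches {R2, R7, L1, R11, R12} → V_3 = 0.01327-0.8120j
Node n4: branches {I1, R1, R4, R5, R6, R8, R9} → V_4 = 9.841-0.7870j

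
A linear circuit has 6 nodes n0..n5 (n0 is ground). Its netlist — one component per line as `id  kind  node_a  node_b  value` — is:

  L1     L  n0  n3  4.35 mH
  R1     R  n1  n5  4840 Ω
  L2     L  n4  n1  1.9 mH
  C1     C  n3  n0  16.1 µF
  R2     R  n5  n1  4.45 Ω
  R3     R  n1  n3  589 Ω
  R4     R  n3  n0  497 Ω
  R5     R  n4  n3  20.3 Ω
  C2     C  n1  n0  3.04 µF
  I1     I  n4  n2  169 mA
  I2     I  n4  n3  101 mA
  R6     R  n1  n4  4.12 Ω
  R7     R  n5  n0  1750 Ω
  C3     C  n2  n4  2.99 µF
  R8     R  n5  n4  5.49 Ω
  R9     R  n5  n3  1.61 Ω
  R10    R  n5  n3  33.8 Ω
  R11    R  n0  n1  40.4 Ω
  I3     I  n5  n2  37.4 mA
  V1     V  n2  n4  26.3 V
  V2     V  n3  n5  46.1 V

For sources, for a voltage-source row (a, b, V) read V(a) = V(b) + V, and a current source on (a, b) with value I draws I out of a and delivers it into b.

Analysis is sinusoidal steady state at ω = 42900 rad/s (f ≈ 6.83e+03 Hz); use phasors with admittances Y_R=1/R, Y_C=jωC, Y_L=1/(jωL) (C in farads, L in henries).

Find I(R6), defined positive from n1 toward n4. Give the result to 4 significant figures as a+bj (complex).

MNA unknowns: 5 node voltages V₁..V_5 plus 2 source currents (V1, V2)
L1: Y=0.000-0.005359j on G[0,3]
R1: Y=0.0002066+0.000j on G[1,5]
L2: Y=0.000-0.01227j on G[4,1]
C1: Y=0.000+0.6907j on G[3,0]
R2: Y=0.2247+0.000j on G[5,1]
R3: Y=0.001698+0.000j on G[1,3]
R4: Y=0.002012+0.000j on G[3,0]
R5: Y=0.04926+0.000j on G[4,3]
C2: Y=0.000+0.1304j on G[1,0]
I1: z[4]−=0.169, z[2]+=0.169
I2: z[4]−=0.101, z[3]+=0.101
R6: Y=0.2427+0.000j on G[1,4]
R7: Y=0.0005714+0.000j on G[5,0]
C3: Y=0.000+0.1283j on G[2,4]
R8: Y=0.1821+0.000j on G[5,4]
R9: Y=0.6211+0.000j on G[5,3]
R10: Y=0.02959+0.000j on G[5,3]
R11: Y=0.02475+0.000j on G[0,1]
I3: z[5]−=0.0374, z[2]+=0.0374
V1: row V2−V4=26.3, i_V1 at 2,4
V2: row V3−V5=46.1, i_V2 at 3,5
solve → V1=-31.52+8.516j, V2=-4.754+3.017j, V3=5.700-2.776j, V4=-31.05+3.017j, V5=-40.40-2.776j
aux → i_V1=0.2064-3.374j, i_V2=-33.68-3.596j

-0.1120+1.335j A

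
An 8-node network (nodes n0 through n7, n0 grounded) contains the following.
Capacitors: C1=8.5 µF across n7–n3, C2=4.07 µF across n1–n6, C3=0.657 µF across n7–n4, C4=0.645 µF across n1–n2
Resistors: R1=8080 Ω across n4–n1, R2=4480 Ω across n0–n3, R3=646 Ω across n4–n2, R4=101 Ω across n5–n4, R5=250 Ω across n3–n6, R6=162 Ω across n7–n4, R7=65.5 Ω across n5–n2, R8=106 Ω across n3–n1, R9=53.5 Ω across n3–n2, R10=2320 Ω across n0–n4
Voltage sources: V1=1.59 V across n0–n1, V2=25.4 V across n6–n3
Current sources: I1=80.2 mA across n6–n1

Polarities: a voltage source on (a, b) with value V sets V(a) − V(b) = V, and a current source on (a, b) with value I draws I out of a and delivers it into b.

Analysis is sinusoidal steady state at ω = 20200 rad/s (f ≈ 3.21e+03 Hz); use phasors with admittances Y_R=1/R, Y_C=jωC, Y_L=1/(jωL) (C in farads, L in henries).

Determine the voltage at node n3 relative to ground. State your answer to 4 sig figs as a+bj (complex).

-23.83-2.779j V

Element admittances at ω=20200 rad/s:
  Y(C1) = 0.000+0.1717j S between n7,n3
  Y(R1) = 0.0001238+0.000j S between n4,n1
  Y(R2) = 0.0002232+0.000j S between n0,n3
  Y(R3) = 0.001548+0.000j S between n4,n2
  Y(C2) = 0.000+0.08221j S between n1,n6
  Y(R4) = 0.009901+0.000j S between n5,n4
  Y(R5) = 0.004000+0.000j S between n3,n6
  Y(R6) = 0.006173+0.000j S between n7,n4
  Y(R7) = 0.01527+0.000j S between n5,n2
  Y(C3) = 0.000+0.01327j S between n7,n4
  Y(R8) = 0.009434+0.000j S between n3,n1
  Y(R9) = 0.01869+0.000j S between n3,n2
  Y(R10) = 0.0004310+0.000j S between n0,n4
  Y(C4) = 0.000+0.01303j S between n1,n2
  V1: constraint V(n0)−V(n1) = 1.59
  V2: constraint V(n6)−V(n3) = 25.4
  I1: injects 0.0802 A into n1 (from n6)
Assemble and solve the 9×9 MNA system:
  V(n1)=-1.590+0.000j  V(n2)=-19.38+6.366j  V(n3)=-23.83-2.779j  V(n4)=-19.35-1.694j  V(n5)=-19.37+3.195j  V(n6)=1.567-2.779j  V(n7)=-23.47-2.838j
  i(V1)=-0.01366-0.001350j  i(V2)=-0.4102-0.2596j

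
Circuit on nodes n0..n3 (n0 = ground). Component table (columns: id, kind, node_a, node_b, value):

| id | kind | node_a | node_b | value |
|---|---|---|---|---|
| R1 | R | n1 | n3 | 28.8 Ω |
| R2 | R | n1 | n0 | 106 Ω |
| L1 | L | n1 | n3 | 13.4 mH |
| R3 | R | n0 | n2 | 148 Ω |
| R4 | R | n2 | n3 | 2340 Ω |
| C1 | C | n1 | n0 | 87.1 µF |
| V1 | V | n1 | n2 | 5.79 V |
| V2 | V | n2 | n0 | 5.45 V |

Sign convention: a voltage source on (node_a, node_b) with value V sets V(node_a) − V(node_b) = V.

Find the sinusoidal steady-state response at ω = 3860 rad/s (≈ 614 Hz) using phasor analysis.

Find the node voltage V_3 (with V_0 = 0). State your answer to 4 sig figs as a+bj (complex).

11.19-0.02973j V

Element admittances at ω=3860 rad/s:
  Y(R1) = 0.03472+0.000j S between n1,n3
  Y(R2) = 0.009434+0.000j S between n1,n0
  Y(L1) = 0.000-0.01933j S between n1,n3
  Y(R3) = 0.006757+0.000j S between n0,n2
  Y(R4) = 0.0004274+0.000j S between n2,n3
  Y(C1) = 0.000+0.3362j S between n1,n0
  V1: constraint V(n1)−V(n2) = 5.79
  V2: constraint V(n2)−V(n0) = 5.45
Assemble and solve the 5×5 MNA system:
  V(n1)=11.24+0.000j  V(n2)=5.450+0.000j  V(n3)=11.19-0.02973j
  i(V1)=-0.1085-3.779j  i(V2)=-0.1429-3.779j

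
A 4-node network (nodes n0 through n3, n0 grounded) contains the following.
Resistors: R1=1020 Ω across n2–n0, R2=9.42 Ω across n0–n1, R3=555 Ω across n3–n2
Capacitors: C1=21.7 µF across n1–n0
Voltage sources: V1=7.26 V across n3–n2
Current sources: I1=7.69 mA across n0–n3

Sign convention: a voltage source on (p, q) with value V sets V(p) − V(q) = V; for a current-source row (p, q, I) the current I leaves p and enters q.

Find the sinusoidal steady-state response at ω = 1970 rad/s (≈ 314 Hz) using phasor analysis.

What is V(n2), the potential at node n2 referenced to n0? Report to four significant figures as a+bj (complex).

7.844+0.000j V

Element admittances at ω=1970 rad/s:
  Y(R1) = 0.0009804+0.000j S between n2,n0
  Y(C1) = 0.000+0.04275j S between n1,n0
  Y(R2) = 0.1062+0.000j S between n0,n1
  Y(R3) = 0.001802+0.000j S between n3,n2
  V1: constraint V(n3)−V(n2) = 7.26
  I1: injects 0.00769 A into n3 (from n0)
Assemble and solve the 4×4 MNA system:
  V(n1)=0.000+0.000j  V(n2)=7.844+0.000j  V(n3)=15.10+0.000j
  i(V1)=-0.005391+0.000j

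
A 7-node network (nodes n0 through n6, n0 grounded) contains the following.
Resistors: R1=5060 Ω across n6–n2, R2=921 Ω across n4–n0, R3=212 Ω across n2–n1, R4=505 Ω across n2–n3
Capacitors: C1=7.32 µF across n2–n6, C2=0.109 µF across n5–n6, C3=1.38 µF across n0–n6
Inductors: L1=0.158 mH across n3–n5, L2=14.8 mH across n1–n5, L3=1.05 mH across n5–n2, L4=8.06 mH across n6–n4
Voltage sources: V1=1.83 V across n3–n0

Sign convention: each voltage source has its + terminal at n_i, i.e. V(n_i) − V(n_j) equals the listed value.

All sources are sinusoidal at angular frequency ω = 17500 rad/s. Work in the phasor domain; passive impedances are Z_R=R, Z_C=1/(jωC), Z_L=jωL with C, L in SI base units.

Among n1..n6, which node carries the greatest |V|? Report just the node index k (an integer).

2

MNA unknowns: 6 node voltages V₁..V_6 plus 1 source current (V1)
R1: Y=0.0001976+0.000j on G[6,2]
C1: Y=0.000+0.1281j on G[2,6]
R2: Y=0.001086+0.000j on G[4,0]
C2: Y=0.000+0.001907j on G[5,6]
L1: Y=0.000-0.3617j on G[3,5]
C3: Y=0.000+0.02415j on G[0,6]
L2: Y=0.000-0.003861j on G[1,5]
R3: Y=0.004717+0.000j on G[2,1]
L3: Y=0.000-0.05442j on G[5,2]
L4: Y=0.000-0.007090j on G[6,4]
R4: Y=0.001980+0.000j on G[2,3]
V1: row V3−V0=1.83, i_V1 at 3,0
solve → V1=2.767+0.3879j, V2=3.106-0.2390j, V3=1.830+0.000j, V4=2.523-0.5682j, V5=2.001-0.02670j, V6=2.610-0.1818j
aux → i_V1=-0.007130-0.06242j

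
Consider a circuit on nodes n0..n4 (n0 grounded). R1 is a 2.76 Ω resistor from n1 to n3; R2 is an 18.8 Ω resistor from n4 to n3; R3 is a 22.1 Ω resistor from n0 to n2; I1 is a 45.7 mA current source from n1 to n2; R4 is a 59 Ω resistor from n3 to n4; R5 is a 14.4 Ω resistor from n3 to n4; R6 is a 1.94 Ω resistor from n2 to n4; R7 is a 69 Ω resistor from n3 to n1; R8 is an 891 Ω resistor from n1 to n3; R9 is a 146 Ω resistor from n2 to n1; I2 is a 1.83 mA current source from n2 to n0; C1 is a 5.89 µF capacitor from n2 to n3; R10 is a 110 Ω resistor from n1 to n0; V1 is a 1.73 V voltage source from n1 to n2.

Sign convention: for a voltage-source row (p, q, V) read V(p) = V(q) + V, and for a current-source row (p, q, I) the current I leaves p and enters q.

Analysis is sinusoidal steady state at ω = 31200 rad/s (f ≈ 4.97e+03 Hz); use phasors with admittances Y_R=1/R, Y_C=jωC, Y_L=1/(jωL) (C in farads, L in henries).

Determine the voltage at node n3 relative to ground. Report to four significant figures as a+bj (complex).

0.8507-0.4422j V

Apply KCL at each of the 4 non-ground nodes and solve the resulting linear system.
Node n1: branches {R1, I1, R7, R8, R9, R10, V1} → V_1 = 1.407+0.000j
Node n2: branches {R3, I1, R6, R9, I2, C1, V1} → V_2 = -0.3231+0.000j
Node n3: branches {R1, R2, R4, R5, R7, R8, C1} → V_3 = 0.8507-0.4422j
Node n4: branches {R2, R4, R5, R6} → V_4 = -0.07297-0.09424j
Source currents: i(V1)=-0.2805-0.1671j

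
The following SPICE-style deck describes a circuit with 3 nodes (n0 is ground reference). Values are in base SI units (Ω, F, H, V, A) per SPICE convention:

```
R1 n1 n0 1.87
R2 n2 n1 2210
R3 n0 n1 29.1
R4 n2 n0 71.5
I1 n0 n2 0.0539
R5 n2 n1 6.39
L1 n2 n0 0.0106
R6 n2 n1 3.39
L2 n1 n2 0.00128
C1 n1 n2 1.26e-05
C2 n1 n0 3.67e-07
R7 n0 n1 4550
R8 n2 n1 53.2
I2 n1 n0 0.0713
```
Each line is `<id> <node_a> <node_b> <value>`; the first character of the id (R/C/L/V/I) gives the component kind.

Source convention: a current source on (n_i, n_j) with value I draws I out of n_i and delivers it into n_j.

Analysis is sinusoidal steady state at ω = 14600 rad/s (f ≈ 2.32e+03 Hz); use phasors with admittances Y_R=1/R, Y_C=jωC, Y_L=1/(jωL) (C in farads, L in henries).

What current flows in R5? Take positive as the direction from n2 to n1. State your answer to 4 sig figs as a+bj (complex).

0.01645-0.004282j A

MNA unknowns: 2 node voltages V₁..V_2
R1: Y=0.5348+0.000j on G[1,0]
R2: Y=0.0004525+0.000j on G[2,1]
R3: Y=0.03436+0.000j on G[0,1]
R4: Y=0.01399+0.000j on G[2,0]
I1: z[0]−=0.0539, z[2]+=0.0539
R5: Y=0.1565+0.000j on G[2,1]
L1: Y=0.000-0.006462j on G[2,0]
R6: Y=0.2950+0.000j on G[2,1]
L2: Y=0.000-0.05351j on G[1,2]
C1: Y=0.000+0.1840j on G[1,2]
C2: Y=0.000+0.005358j on G[1,0]
R7: Y=0.0002198+0.000j on G[0,1]
R8: Y=0.01880+0.000j on G[2,1]
I2: z[1]−=0.0713, z[0]+=0.0713
solve → V1=-0.03205+0.001760j, V2=0.07305-0.02560j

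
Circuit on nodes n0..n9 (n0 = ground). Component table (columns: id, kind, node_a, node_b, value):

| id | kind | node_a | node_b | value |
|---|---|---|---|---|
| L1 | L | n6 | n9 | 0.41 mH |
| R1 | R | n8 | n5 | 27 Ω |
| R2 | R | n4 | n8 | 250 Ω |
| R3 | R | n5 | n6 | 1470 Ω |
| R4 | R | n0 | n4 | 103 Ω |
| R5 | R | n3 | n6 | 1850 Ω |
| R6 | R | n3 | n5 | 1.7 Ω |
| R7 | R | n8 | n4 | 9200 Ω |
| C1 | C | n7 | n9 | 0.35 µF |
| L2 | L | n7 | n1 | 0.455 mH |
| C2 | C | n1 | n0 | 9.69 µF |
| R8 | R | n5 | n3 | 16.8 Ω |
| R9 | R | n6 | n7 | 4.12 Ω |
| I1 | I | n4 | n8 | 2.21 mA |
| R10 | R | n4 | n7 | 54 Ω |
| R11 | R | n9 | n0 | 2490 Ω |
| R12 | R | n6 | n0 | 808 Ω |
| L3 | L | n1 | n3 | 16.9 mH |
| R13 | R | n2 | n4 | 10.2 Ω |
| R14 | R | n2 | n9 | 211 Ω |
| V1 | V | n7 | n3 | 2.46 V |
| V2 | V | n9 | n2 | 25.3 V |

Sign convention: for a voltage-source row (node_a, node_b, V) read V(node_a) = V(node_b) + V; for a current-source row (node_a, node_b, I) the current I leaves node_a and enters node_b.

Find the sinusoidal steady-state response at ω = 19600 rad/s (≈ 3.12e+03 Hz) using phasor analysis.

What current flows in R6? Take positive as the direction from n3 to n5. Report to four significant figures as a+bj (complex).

Element admittances at ω=19600 rad/s:
  Y(L1) = 0.000-0.1244j S between n6,n9
  Y(R1) = 0.03704+0.000j S between n8,n5
  Y(R2) = 0.004000+0.000j S between n4,n8
  Y(R3) = 0.0006803+0.000j S between n5,n6
  Y(R4) = 0.009709+0.000j S between n0,n4
  Y(R5) = 0.0005405+0.000j S between n3,n6
  Y(R6) = 0.5882+0.000j S between n3,n5
  Y(R7) = 0.0001087+0.000j S between n8,n4
  Y(C1) = 0.000+0.006860j S between n7,n9
  Y(L2) = 0.000-0.1121j S between n7,n1
  Y(C2) = 0.000+0.1899j S between n1,n0
  Y(R8) = 0.05952+0.000j S between n5,n3
  Y(R9) = 0.2427+0.000j S between n6,n7
  I1: injects 0.00221 A into n8 (from n4)
  Y(R10) = 0.01852+0.000j S between n4,n7
  Y(R11) = 0.0004016+0.000j S between n9,n0
  Y(R12) = 0.001238+0.000j S between n6,n0
  Y(L3) = 0.000-0.003019j S between n1,n3
  Y(R13) = 0.09804+0.000j S between n2,n4
  Y(R14) = 0.004739+0.000j S between n2,n9
  V1: constraint V(n7)−V(n3) = 2.46
  V2: constraint V(n9)−V(n2) = 25.3
Assemble and solve the 11×11 MNA system:
  V(n1)=-0.1855-0.8252j  V(n2)=-21.92+4.439j  V(n3)=-2.275+0.5358j  V(n4)=-16.59+3.441j  V(n5)=-2.348+0.5518j  V(n6)=2.406+0.03717j  V(n7)=0.1850+0.5358j  V(n8)=-3.717+0.8403j  V(n9)=3.383+4.439j
  i(V1)=0.04902-0.003757j  i(V2)=-0.6423+0.09788j

0.04308-0.009385j A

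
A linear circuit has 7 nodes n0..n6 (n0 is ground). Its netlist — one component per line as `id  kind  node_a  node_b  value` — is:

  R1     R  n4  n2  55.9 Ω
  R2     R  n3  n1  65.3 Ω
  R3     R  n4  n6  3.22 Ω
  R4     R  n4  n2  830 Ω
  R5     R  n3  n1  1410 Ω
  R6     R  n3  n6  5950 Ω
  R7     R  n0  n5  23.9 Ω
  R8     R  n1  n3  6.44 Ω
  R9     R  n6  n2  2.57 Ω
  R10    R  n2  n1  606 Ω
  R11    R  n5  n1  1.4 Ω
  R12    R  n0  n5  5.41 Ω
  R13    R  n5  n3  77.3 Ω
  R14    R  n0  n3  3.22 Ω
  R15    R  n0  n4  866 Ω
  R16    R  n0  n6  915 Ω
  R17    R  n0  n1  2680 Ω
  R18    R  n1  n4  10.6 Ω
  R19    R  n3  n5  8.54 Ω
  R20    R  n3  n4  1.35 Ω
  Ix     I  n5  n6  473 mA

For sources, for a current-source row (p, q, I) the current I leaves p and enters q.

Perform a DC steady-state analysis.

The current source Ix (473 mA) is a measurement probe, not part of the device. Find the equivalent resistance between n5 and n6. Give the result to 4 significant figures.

R_eq = 6.045 Ω

MNA unknowns: 6 node voltages V₁..V_6
R1: Y=0.01789 on G[4,2]
R2: Y=0.01531 on G[3,1]
R3: Y=0.3106 on G[4,6]
R4: Y=0.001205 on G[4,2]
R5: Y=0.0007092 on G[3,1]
R6: Y=0.0001681 on G[3,6]
R7: Y=0.04184 on G[0,5]
R8: Y=0.1553 on G[1,3]
R9: Y=0.3891 on G[6,2]
R10: Y=0.001650 on G[2,1]
R11: Y=0.7143 on G[5,1]
R12: Y=0.1848 on G[0,5]
R13: Y=0.01294 on G[5,3]
R14: Y=0.3106 on G[0,3]
R15: Y=0.001155 on G[0,4]
R16: Y=0.001093 on G[0,6]
R17: Y=0.0003731 on G[0,1]
R18: Y=0.09434 on G[1,4]
R19: Y=0.1171 on G[3,5]
R20: Y=0.7407 on G[3,4]
Ix: z[5]−=0.473, z[6]+=0.473
solve → V1=-0.2494, V2=2.223, V3=0.3975, V4=0.8813, V5=-0.5597, V6=2.300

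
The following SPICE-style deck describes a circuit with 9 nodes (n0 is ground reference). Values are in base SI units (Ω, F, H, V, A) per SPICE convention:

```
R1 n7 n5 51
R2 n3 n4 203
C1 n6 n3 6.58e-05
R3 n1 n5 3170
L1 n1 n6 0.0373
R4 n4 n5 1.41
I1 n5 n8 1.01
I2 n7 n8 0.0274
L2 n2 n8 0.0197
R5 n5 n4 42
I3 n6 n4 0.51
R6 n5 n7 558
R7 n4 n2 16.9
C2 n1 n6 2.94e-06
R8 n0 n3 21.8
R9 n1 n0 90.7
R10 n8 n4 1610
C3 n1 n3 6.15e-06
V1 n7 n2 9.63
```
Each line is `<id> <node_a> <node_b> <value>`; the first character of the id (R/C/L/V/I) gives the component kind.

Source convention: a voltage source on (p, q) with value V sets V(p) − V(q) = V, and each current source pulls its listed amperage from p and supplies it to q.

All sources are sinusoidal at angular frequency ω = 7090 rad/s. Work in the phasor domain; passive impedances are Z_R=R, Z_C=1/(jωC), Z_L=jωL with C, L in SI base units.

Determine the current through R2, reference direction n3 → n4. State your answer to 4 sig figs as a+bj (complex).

-0.4796+5.077e-05j A

Apply KCL at each of the 8 non-ground nodes and solve the resulting linear system.
Node n1: branches {R3, L1, C2, R9, C3} → V_1 = 0.02485-0.1633j
Node n2: branches {L2, R7, V1} → V_2 = 106.9-1.073j
Node n3: branches {R2, C1, R8, C3} → V_3 = -0.005973+0.03926j
Node n4: branches {R2, R4, R5, I3, R7, R10} → V_4 = 97.35+0.02895j
Node n5: branches {R1, R3, R4, I1, R5, R6} → V_5 = 96.51-0.002382j
Node n6: branches {C1, L1, I3, C2} → V_6 = -0.004886+1.087j
Node n7: branches {R1, I2, R6, V1} → V_7 = 116.6-1.073j
Node n8: branches {I1, I2, L2, R10} → V_8 = 119.2+141.9j
Source currents: i(V1)=-0.4565+0.02292j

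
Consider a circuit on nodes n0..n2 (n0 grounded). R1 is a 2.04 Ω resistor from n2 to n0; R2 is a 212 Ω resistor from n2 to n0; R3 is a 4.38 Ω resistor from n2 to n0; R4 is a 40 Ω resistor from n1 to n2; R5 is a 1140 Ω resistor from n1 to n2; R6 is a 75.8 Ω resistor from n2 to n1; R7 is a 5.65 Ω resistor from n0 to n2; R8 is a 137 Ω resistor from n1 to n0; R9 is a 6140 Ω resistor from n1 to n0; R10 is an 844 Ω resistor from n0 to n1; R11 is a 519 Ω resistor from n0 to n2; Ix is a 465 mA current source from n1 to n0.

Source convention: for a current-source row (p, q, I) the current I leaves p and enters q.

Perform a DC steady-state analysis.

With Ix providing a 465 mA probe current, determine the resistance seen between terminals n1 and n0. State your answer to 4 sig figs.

R_eq = 21.69 Ω

Apply KCL at each of the 2 non-ground nodes and solve the resulting linear system.
Node n1: branches {R4, R5, R6, R8, R9, R10, Ix} → V_1 = -10.09
Node n2: branches {R1, R2, R3, R4, R5, R6, R7, R11} → V_2 = -0.4187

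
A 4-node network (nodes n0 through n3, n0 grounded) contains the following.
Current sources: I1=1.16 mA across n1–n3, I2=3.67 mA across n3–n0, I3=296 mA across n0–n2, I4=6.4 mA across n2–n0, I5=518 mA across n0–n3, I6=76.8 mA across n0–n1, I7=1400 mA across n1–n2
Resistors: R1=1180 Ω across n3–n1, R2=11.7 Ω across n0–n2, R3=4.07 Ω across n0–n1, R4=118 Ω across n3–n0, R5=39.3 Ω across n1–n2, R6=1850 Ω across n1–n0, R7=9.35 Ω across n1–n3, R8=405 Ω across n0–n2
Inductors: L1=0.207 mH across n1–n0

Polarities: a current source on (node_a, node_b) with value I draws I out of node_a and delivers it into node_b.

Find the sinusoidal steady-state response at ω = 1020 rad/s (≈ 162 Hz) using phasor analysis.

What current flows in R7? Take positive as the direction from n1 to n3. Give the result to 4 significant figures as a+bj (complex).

-0.4742-0.0007665j A

MNA unknowns: 3 node voltages V₁..V_3
I1: z[1]−=0.00116, z[3]+=0.00116
R1: Y=0.0008475+0.000j on G[3,1]
R2: Y=0.08547+0.000j on G[0,2]
I2: z[3]−=0.00367, z[0]+=0.00367
L1: Y=0.000-4.736j on G[1,0]
R3: Y=0.2457+0.000j on G[0,1]
I3: z[0]−=0.296, z[2]+=0.296
I4: z[2]−=0.0064, z[0]+=0.0064
R4: Y=0.008475+0.000j on G[3,0]
I5: z[0]−=0.518, z[3]+=0.518
R5: Y=0.02545+0.000j on G[1,2]
R6: Y=0.0005405+0.000j on G[1,0]
R7: Y=0.1070+0.000j on G[1,3]
I6: z[0]−=0.0768, z[1]+=0.0768
R8: Y=0.002469+0.000j on G[0,2]
I7: z[1]−=1.4, z[2]+=1.4
solve → V1=-0.005685-0.09833j, V2=14.90-0.02207j, V3=4.428-0.09116j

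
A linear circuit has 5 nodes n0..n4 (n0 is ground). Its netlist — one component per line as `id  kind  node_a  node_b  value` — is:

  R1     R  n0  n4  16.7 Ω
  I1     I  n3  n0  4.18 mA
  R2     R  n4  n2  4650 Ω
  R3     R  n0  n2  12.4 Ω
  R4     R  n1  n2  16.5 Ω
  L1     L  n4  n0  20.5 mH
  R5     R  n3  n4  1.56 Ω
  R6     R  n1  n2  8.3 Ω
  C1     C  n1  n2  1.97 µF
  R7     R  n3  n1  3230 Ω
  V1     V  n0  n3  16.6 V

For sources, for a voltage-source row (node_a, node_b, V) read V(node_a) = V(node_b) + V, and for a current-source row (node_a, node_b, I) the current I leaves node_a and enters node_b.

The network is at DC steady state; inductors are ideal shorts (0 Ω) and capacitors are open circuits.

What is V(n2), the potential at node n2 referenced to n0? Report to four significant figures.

Element admittances at DC:
  Y(R1) = 0.05988 S between n0,n4
  I1: injects 0.00418 A into n0 (from n3)
  Y(R2) = 0.0002151 S between n4,n2
  Y(R3) = 0.08065 S between n0,n2
  Y(R4) = 0.06061 S between n1,n2
  L1: short n4↔n0 (DC inductor)
  Y(R5) = 0.6410 S between n3,n4
  Y(R6) = 0.1205 S between n1,n2
  Y(C1) = 0.000 S between n1,n2
  Y(R7) = 0.0003096 S between n3,n1
  V1: constraint V(n0)−V(n3) = 16.6
Assemble and solve the 6×6 MNA system:
  V(n1)=-0.09143  V(n2)=-0.06321  V(n3)=-16.60  V(n4)=0.000
  i(L1)=-10.64  i(V1)=-10.64

-0.06321 V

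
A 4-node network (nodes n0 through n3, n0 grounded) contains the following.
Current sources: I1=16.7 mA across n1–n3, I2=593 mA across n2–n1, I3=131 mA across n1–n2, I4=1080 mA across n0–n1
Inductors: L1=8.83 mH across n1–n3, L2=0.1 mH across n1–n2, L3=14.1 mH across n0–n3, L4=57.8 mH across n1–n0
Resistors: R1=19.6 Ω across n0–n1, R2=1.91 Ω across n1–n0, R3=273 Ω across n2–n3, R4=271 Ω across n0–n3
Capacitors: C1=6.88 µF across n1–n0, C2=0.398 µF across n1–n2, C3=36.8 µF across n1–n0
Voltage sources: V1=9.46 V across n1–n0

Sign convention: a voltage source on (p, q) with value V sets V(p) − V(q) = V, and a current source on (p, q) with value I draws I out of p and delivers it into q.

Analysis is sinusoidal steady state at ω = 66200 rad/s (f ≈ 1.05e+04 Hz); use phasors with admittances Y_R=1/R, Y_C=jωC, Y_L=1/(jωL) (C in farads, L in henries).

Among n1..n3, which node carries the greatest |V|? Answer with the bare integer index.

MNA unknowns: 3 node voltages V₁..V_3 plus 1 source current (V1)
I1: z[1]−=0.0167, z[3]+=0.0167
I2: z[2]−=0.593, z[1]+=0.593
L1: Y=0.000-0.001711j on G[1,3]
R1: Y=0.05102+0.000j on G[0,1]
L2: Y=0.000-0.1511j on G[1,2]
C1: Y=0.000+0.4555j on G[1,0]
R2: Y=0.5236+0.000j on G[1,0]
R3: Y=0.003663+0.000j on G[2,3]
C2: Y=0.000+0.02635j on G[1,2]
L3: Y=0.000-0.001071j on G[0,3]
I3: z[1]−=0.131, z[2]+=0.131
I4: z[0]−=1.08, z[1]+=1.08
R4: Y=0.003690+0.000j on G[0,3]
C3: Y=0.000+2.436j on G[1,0]
L4: Y=0.000-0.0002613j on G[1,0]
V1: row V1−V0=9.46, i_V1 at 1,0
solve → V1=9.460+0.000j, V2=9.387-3.762j, V3=7.426-1.265j
aux → i_V1=-4.382-27.34j

2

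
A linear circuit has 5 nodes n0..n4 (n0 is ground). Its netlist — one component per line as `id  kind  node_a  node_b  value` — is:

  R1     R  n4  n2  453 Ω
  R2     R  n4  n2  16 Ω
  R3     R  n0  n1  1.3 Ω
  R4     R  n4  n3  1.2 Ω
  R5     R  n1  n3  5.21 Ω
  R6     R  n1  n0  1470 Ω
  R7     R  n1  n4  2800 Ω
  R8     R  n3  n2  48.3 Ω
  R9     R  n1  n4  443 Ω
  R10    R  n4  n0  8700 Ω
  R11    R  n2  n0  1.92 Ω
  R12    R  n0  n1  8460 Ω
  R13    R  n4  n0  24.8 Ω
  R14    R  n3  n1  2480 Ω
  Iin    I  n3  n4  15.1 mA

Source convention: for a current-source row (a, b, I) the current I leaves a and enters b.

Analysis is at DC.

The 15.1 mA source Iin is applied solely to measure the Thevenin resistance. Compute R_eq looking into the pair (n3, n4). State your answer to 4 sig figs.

R_eq = 1.113 Ω

Element admittances at DC:
  Y(R1) = 0.002208 S between n4,n2
  Y(R2) = 0.06250 S between n4,n2
  Y(R3) = 0.7692 S between n0,n1
  Y(R4) = 0.8333 S between n4,n3
  Y(R5) = 0.1919 S between n1,n3
  Y(R6) = 0.0006803 S between n1,n0
  Y(R7) = 0.0003571 S between n1,n4
  Y(R8) = 0.02070 S between n3,n2
  Y(R9) = 0.002257 S between n1,n4
  Y(R10) = 0.0001149 S between n4,n0
  Y(R11) = 0.5208 S between n2,n0
  Y(R12) = 0.0001182 S between n0,n1
  Y(R13) = 0.04032 S between n4,n0
  Y(R14) = 0.0004032 S between n3,n1
  Iin: injects 0.0151 A into n4 (from n3)
Assemble and solve the 4×4 MNA system:
  V(n1)=-0.001191  V(n2)=0.0009315  V(n3)=-0.006121  V(n4)=0.01069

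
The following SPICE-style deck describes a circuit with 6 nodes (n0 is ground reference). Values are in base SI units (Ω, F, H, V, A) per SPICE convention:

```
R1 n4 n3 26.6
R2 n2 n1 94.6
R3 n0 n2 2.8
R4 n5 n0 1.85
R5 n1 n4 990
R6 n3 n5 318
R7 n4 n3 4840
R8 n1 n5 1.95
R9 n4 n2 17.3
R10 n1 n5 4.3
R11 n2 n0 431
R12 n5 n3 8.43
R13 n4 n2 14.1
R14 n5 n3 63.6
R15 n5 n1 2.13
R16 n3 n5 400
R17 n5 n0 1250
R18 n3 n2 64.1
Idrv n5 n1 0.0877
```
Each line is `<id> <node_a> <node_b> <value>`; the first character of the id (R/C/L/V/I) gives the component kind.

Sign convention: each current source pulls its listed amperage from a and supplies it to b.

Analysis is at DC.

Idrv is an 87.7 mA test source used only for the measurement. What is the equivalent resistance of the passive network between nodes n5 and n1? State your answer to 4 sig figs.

R_eq = 0.8157 Ω

Element admittances at DC:
  Y(R1) = 0.03759 S between n4,n3
  Y(R2) = 0.01057 S between n2,n1
  Y(R3) = 0.3571 S between n0,n2
  Y(R4) = 0.5405 S between n5,n0
  Y(R5) = 0.001010 S between n1,n4
  Y(R6) = 0.003145 S between n3,n5
  Y(R7) = 0.0002066 S between n4,n3
  Y(R8) = 0.5128 S between n1,n5
  Y(R9) = 0.05780 S between n4,n2
  Y(R10) = 0.2326 S between n1,n5
  Y(R11) = 0.002320 S between n2,n0
  Y(R12) = 0.1186 S between n5,n3
  Y(R13) = 0.07092 S between n4,n2
  Y(R14) = 0.01572 S between n5,n3
  Y(R15) = 0.4695 S between n5,n1
  Y(R16) = 0.002500 S between n3,n5
  Y(R17) = 0.0008000 S between n5,n0
  Y(R18) = 0.01560 S between n3,n2
  Idrv: injects 0.0877 A into n1 (from n5)
Assemble and solve the 5×5 MNA system:
  V(n1)=0.07029  V(n2)=0.001876  V(n3)=-0.0004037  V(n4)=0.001774  V(n5)=-0.001246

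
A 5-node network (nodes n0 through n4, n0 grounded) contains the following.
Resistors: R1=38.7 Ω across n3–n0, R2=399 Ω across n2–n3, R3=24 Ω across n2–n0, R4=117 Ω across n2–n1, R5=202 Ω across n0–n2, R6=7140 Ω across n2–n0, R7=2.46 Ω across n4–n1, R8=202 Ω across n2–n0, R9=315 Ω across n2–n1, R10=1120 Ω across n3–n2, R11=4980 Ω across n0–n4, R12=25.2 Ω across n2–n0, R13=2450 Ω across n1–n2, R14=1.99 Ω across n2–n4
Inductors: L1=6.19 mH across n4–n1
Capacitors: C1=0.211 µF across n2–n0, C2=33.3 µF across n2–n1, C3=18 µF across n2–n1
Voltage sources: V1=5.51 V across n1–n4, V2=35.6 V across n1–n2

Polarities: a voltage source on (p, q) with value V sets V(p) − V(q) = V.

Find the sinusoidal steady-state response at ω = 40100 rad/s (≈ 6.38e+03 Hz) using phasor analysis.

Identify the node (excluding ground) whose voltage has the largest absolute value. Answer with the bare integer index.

1

Element admittances at ω=40100 rad/s:
  Y(R1) = 0.02584+0.000j S between n3,n0
  Y(R2) = 0.002506+0.000j S between n2,n3
  Y(R3) = 0.04167+0.000j S between n2,n0
  Y(R4) = 0.008547+0.000j S between n2,n1
  Y(L1) = 0.000-0.004029j S between n4,n1
  Y(R5) = 0.004950+0.000j S between n0,n2
  Y(R6) = 0.0001401+0.000j S between n2,n0
  Y(C1) = 0.000+0.008461j S between n2,n0
  Y(R7) = 0.4065+0.000j S between n4,n1
  Y(R8) = 0.004950+0.000j S between n2,n0
  Y(R9) = 0.003175+0.000j S between n2,n1
  Y(R10) = 0.0008929+0.000j S between n3,n2
  Y(R11) = 0.0002008+0.000j S between n0,n4
  Y(R12) = 0.03968+0.000j S between n2,n0
  Y(C2) = 0.000+1.335j S between n2,n1
  Y(R13) = 0.0004082+0.000j S between n1,n2
  Y(C3) = 0.000+0.7218j S between n2,n1
  Y(R14) = 0.5025+0.000j S between n2,n4
  V1: constraint V(n1)−V(n4) = 5.51
  V2: constraint V(n1)−V(n2) = 35.6
Assemble and solve the 6×6 MNA system:
  V(n1)=35.54+0.005668j  V(n2)=-0.06337+0.005668j  V(n3)=-0.007367+0.0006589j  V(n4)=30.03+0.005668j
  i(V1)=12.89+0.02220j  i(V2)=-15.56-73.23j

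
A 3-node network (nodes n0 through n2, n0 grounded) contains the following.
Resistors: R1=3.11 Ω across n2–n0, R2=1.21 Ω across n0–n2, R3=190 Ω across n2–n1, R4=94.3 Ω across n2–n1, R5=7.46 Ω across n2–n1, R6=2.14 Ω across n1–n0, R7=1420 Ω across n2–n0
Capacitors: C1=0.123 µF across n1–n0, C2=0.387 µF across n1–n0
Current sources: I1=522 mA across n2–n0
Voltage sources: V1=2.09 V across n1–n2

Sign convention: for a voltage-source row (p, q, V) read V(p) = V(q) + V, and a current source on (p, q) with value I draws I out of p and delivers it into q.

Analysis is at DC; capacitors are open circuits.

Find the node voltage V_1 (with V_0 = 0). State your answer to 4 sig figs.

1.163 V

Apply KCL at each of the 2 non-ground nodes and solve the resulting linear system.
Node n1: branches {C1, R3, R4, R5, R6, C2, V1} → V_1 = 1.163
Node n2: branches {R1, R2, R3, R4, R5, I1, R7, V1} → V_2 = -0.9274
Source currents: i(V1)=-0.8566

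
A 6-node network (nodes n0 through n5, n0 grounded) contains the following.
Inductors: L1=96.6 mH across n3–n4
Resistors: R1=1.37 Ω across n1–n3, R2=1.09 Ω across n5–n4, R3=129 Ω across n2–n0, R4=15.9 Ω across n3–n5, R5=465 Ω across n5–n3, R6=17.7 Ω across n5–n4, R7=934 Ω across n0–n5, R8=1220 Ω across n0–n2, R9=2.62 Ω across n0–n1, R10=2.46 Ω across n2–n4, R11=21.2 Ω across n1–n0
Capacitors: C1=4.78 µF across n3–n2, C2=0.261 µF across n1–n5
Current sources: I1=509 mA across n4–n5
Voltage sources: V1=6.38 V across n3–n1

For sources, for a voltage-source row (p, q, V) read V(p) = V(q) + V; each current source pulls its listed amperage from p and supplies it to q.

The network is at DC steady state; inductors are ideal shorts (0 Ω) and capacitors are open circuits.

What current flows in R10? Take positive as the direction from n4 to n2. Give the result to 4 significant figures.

0.05239 A

MNA unknowns: 5 node voltages V₁..V_5 plus 2 source currents (L1, V1)
L1: row V3−V4=0, i_L1 at 3,4
R1: Y=0.7299 on G[1,3]
R2: Y=0.9174 on G[5,4]
C1: Y=0.000 on G[3,2]
R3: Y=0.007752 on G[2,0]
R4: Y=0.06289 on G[3,5]
R5: Y=0.002151 on G[5,3]
I1: z[4]−=0.509, z[5]+=0.509
R6: Y=0.05650 on G[5,4]
R7: Y=0.001071 on G[0,5]
R8: Y=0.0008197 on G[0,2]
R9: Y=0.3817 on G[0,1]
R10: Y=0.4065 on G[2,4]
R11: Y=0.04717 on G[1,0]
C2: Y=0.000 on G[1,5]
V1: row V3−V1=6.38, i_V1 at 3,1
solve → V1=-0.1390, V2=6.112, V3=6.241, V4=6.241, V5=6.724
aux → i_L1=0.09100, i_V1=-4.717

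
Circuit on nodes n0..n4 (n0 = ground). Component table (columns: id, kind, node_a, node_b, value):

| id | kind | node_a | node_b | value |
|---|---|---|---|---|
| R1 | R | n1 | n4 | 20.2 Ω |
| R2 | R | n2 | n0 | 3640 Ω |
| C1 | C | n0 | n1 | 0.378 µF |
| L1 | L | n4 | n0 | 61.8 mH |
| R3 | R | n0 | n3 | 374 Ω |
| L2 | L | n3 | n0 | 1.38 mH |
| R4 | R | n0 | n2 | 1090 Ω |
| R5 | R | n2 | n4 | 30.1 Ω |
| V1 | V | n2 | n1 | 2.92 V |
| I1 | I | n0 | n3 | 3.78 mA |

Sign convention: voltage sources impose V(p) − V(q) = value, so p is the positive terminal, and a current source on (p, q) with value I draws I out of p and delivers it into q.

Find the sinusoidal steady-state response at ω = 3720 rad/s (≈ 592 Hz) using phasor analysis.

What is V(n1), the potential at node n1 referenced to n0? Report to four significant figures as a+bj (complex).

MNA unknowns: 4 node voltages V₁..V_4 plus 1 source current (V1)
R1: Y=0.04950+0.000j on G[1,4]
R2: Y=0.0002747+0.000j on G[2,0]
C1: Y=0.000+0.001406j on G[0,1]
L1: Y=0.000-0.004350j on G[4,0]
R3: Y=0.002674+0.000j on G[0,3]
L2: Y=0.000-0.1948j on G[3,0]
R4: Y=0.0009174+0.000j on G[0,2]
R5: Y=0.03322+0.000j on G[2,4]
V1: row V2−V1=2.92, i_V1 at 2,1
I1: z[0]−=0.00378, z[3]+=0.00378
solve → V1=-1.907-0.3548j, V2=1.013-0.3548j, V3=0.0002663+0.01940j, V4=-0.7137-0.3923j
aux → i_V1=-0.05857-0.0008238j

-1.907-0.3548j V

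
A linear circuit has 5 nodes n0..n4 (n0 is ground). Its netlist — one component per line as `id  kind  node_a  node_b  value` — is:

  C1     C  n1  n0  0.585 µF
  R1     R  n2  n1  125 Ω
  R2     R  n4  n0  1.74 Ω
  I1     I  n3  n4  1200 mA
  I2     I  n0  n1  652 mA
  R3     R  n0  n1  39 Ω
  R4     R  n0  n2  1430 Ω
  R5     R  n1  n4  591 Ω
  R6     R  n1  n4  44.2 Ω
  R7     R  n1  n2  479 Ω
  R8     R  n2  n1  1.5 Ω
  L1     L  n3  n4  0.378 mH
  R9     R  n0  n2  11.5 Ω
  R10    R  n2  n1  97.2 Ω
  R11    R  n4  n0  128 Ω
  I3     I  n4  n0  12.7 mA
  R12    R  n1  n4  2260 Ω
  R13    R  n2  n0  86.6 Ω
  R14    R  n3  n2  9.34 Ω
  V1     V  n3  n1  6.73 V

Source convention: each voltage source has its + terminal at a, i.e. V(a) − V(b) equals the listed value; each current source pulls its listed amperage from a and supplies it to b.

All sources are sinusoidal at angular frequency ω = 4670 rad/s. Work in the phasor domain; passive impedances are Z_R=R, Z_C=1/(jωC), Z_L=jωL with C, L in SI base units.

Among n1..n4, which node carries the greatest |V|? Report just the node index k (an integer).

MNA unknowns: 4 node voltages V₁..V_4 plus 1 source current (V1)
C1: Y=0.000+0.002732j on G[1,0]
R1: Y=0.008000+0.000j on G[2,1]
R2: Y=0.5747+0.000j on G[4,0]
I1: z[3]−=1.2, z[4]+=1.2
I2: z[0]−=0.652, z[1]+=0.652
R3: Y=0.02564+0.000j on G[0,1]
R4: Y=0.0006993+0.000j on G[0,2]
R5: Y=0.001692+0.000j on G[1,4]
R6: Y=0.02262+0.000j on G[1,4]
R7: Y=0.002088+0.000j on G[1,2]
R8: Y=0.6667+0.000j on G[2,1]
L1: Y=0.000-0.5665j on G[3,4]
R9: Y=0.08696+0.000j on G[0,2]
R10: Y=0.01029+0.000j on G[2,1]
R11: Y=0.007812+0.000j on G[4,0]
I3: z[4]−=0.0127, z[0]+=0.0127
R12: Y=0.0004425+0.000j on G[1,4]
R13: Y=0.01155+0.000j on G[2,0]
R14: Y=0.1071+0.000j on G[3,2]
V1: row V3−V1=6.73, i_V1 at 3,1
solve → V1=-4.815+0.1471j, V2=-3.474+0.1307j, V3=1.915+0.1471j, V4=1.902-0.006155j
aux → i_V1=-1.864+0.005630j

1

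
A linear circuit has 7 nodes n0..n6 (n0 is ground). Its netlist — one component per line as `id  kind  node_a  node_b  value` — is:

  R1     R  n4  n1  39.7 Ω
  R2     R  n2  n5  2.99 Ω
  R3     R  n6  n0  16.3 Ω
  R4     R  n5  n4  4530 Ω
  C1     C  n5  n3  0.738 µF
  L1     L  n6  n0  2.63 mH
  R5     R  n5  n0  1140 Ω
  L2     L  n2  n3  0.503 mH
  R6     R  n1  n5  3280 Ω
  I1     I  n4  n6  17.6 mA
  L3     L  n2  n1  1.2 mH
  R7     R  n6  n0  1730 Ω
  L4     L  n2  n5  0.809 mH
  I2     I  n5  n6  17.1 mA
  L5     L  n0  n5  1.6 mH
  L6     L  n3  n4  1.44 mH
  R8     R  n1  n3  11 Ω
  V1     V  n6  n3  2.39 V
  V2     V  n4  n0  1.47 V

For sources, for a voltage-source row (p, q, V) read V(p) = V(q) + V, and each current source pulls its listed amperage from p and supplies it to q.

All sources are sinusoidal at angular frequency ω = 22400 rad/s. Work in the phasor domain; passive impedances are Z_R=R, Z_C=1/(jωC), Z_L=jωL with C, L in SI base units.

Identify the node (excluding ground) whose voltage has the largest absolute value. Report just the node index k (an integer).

MNA unknowns: 6 node voltages V₁..V_6 plus 2 source currents (V1, V2)
R1: Y=0.02519+0.000j on G[4,1]
R2: Y=0.3344+0.000j on G[2,5]
R3: Y=0.06135+0.000j on G[6,0]
R4: Y=0.0002208+0.000j on G[5,4]
C1: Y=0.000+0.01653j on G[5,3]
L1: Y=0.000-0.01697j on G[6,0]
R5: Y=0.0008772+0.000j on G[5,0]
L2: Y=0.000-0.08875j on G[2,3]
R6: Y=0.0003049+0.000j on G[1,5]
I1: z[4]−=0.0176, z[6]+=0.0176
L3: Y=0.000-0.03720j on G[2,1]
R7: Y=0.0005780+0.000j on G[6,0]
L4: Y=0.000-0.05518j on G[2,5]
I2: z[5]−=0.0171, z[6]+=0.0171
L5: Y=0.000-0.02790j on G[0,5]
L6: Y=0.000-0.03100j on G[3,4]
R8: Y=0.09091+0.000j on G[1,3]
V1: row V6−V3=2.39, i_V1 at 6,3
V2: row V4−V0=1.47, i_V2 at 4,0
solve → V1=-0.2434-0.4153j, V2=-0.4213-0.5443j, V3=-0.6647-0.6025j, V4=1.470+0.000j, V5=-0.4130-0.5877j, V6=1.725-0.6025j
aux → i_V1=-0.06191+0.06660j, i_V2=-0.07985+0.05559j

6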